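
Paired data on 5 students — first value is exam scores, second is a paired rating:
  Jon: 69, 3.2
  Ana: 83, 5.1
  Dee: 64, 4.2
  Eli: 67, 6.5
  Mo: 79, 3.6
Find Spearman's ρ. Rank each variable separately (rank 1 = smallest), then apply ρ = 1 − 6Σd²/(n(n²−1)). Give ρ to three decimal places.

Ranks of variable 1: 3, 5, 1, 2, 4
Ranks of variable 2: 1, 4, 3, 5, 2
d = r₁ − r₂: 2, 1, -2, -3, 2
d²: 4, 1, 4, 9, 4; Σd² = 22
ρ = 1 − 6·22/(5·24) = 1 − 132/120 = -0.100

-0.100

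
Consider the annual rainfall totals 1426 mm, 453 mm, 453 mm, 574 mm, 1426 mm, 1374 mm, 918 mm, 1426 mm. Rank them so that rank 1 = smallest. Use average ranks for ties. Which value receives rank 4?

Sorted (ascending): 453, 453, 574, 918, 1374, 1426, 1426, 1426
The 2 values of 453 occupy positions 1–2 → average rank (1+2)/2 = 1.5.
The 3 values of 1426 occupy positions 6–8 → average rank 7.
Rank 4 → value 918.

918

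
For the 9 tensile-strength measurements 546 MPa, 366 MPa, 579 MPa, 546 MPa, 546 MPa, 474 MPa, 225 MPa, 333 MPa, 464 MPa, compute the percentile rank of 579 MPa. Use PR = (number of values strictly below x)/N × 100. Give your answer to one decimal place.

88.9

N = 9.
Strictly below 579: 8. Equal to 579: 1.
PR = 8/9 × 100 = 88.9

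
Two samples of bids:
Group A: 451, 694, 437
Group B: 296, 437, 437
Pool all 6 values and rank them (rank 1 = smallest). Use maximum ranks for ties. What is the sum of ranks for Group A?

15

Sorted (ascending): 296, 437, 437, 437, 451, 694
The 3 values of 437 occupy positions 2–4 → each gets rank 4.
Group A values → pooled ranks: 451→5, 694→6, 437→4
Rank sum = 5 + 6 + 4 = 15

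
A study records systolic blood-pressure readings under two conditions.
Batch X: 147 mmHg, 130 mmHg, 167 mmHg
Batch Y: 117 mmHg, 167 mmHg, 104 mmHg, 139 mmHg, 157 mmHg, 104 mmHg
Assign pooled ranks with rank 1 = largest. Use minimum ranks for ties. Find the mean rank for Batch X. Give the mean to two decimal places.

3.67

Sorted (descending): 167, 167, 157, 147, 139, 130, 117, 104, 104
The 2 values of 167 occupy positions 1–2 → each gets rank 1.
The 2 values of 104 occupy positions 8–9 → each gets rank 8.
Batch X values → pooled ranks: 147→4, 130→6, 167→1
Mean rank = (4 + 6 + 1) / 3 = 3.67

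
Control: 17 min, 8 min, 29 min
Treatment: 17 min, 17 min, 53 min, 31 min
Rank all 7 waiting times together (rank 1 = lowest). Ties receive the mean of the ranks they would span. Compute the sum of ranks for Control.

Sorted (ascending): 8, 17, 17, 17, 29, 31, 53
The 3 values of 17 occupy positions 2–4 → average rank 3.
Control values → pooled ranks: 17→3, 8→1, 29→5
Rank sum = 3 + 1 + 5 = 9

9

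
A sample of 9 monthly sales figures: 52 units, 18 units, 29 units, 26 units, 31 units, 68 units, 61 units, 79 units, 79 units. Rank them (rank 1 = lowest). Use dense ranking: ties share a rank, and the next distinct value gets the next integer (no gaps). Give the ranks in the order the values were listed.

5, 1, 3, 2, 4, 7, 6, 8, 8

Sorted (ascending): 18, 26, 29, 31, 52, 61, 68, 79, 79
The 2 values of 79 share dense rank 8.
Remaining distinct values take the next consecutive integers.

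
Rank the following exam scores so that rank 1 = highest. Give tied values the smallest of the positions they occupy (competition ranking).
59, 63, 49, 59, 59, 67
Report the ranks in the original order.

Sorted (descending): 67, 63, 59, 59, 59, 49
The 3 values of 59 occupy positions 3–5 → each gets rank 3.

3, 2, 6, 3, 3, 1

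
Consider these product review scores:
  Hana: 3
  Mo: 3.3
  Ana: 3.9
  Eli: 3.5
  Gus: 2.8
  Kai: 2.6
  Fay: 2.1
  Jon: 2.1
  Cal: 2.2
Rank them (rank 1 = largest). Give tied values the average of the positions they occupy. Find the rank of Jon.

Sorted (descending): 3.9, 3.5, 3.3, 3, 2.8, 2.6, 2.2, 2.1, 2.1
The 2 values of 2.1 occupy positions 8–9 → average rank (8+9)/2 = 8.5.
Jon has value 2.1 → rank 8.5.

8.5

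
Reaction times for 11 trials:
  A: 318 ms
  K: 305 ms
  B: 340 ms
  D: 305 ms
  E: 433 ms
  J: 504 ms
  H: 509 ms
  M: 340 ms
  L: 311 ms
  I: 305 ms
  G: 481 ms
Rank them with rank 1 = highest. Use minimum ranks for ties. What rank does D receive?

Sorted (descending): 509, 504, 481, 433, 340, 340, 318, 311, 305, 305, 305
The 2 values of 340 occupy positions 5–6 → each gets rank 5.
The 3 values of 305 occupy positions 9–11 → each gets rank 9.
D has value 305 ms → rank 9.

9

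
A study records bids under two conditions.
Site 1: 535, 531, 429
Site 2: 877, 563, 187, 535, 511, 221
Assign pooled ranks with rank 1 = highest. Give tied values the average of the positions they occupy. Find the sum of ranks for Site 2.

29.5

Sorted (descending): 877, 563, 535, 535, 531, 511, 429, 221, 187
The 2 values of 535 occupy positions 3–4 → average rank (3+4)/2 = 3.5.
Site 2 values → pooled ranks: 877→1, 563→2, 187→9, 535→3.5, 511→6, 221→8
Rank sum = 1 + 2 + 9 + 3.5 + 6 + 8 = 29.5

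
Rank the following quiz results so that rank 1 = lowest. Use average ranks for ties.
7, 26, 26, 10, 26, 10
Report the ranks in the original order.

Sorted (ascending): 7, 10, 10, 26, 26, 26
The 2 values of 10 occupy positions 2–3 → average rank (2+3)/2 = 2.5.
The 3 values of 26 occupy positions 4–6 → average rank 5.

1, 5, 5, 2.5, 5, 2.5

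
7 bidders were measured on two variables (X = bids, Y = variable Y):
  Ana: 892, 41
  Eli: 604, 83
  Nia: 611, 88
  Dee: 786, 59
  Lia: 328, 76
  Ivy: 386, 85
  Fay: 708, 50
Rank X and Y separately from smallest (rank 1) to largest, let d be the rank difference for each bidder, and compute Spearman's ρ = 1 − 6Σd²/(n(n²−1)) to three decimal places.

Ranks of variable 1: 7, 3, 4, 6, 1, 2, 5
Ranks of variable 2: 1, 5, 7, 3, 4, 6, 2
d = r₁ − r₂: 6, -2, -3, 3, -3, -4, 3
d²: 36, 4, 9, 9, 9, 16, 9; Σd² = 92
ρ = 1 − 6·92/(7·48) = 1 − 552/336 = -0.643

-0.643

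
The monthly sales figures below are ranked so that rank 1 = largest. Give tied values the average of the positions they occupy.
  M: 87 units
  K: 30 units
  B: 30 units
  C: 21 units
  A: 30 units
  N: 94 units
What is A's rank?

4

Sorted (descending): 94, 87, 30, 30, 30, 21
The 3 values of 30 occupy positions 3–5 → average rank 4.
A has value 30 units → rank 4.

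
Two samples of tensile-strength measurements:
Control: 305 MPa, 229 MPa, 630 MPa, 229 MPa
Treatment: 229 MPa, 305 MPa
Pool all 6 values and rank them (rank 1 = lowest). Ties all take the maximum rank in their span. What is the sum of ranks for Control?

17

Sorted (ascending): 229, 229, 229, 305, 305, 630
The 3 values of 229 occupy positions 1–3 → each gets rank 3.
The 2 values of 305 occupy positions 4–5 → each gets rank 5.
Control values → pooled ranks: 305→5, 229→3, 630→6, 229→3
Rank sum = 5 + 3 + 6 + 3 = 17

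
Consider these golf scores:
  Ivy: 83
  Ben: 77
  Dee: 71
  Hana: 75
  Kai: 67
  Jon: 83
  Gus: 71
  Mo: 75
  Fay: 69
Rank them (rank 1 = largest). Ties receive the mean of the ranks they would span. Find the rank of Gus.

Sorted (descending): 83, 83, 77, 75, 75, 71, 71, 69, 67
The 2 values of 83 occupy positions 1–2 → average rank (1+2)/2 = 1.5.
The 2 values of 75 occupy positions 4–5 → average rank (4+5)/2 = 4.5.
The 2 values of 71 occupy positions 6–7 → average rank (6+7)/2 = 6.5.
Gus has value 71 → rank 6.5.

6.5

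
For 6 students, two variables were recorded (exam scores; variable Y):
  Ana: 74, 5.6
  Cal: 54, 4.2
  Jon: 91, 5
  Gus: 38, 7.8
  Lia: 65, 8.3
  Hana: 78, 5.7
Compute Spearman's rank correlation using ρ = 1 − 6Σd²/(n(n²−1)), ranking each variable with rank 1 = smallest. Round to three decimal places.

-0.257

Ranks of variable 1: 4, 2, 6, 1, 3, 5
Ranks of variable 2: 3, 1, 2, 5, 6, 4
d = r₁ − r₂: 1, 1, 4, -4, -3, 1
d²: 1, 1, 16, 16, 9, 1; Σd² = 44
ρ = 1 − 6·44/(6·35) = 1 − 264/210 = -0.257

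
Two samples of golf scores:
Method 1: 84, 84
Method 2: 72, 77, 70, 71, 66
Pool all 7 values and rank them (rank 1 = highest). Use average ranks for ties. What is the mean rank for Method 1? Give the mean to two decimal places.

Sorted (descending): 84, 84, 77, 72, 71, 70, 66
The 2 values of 84 occupy positions 1–2 → average rank (1+2)/2 = 1.5.
Method 1 values → pooled ranks: 84→1.5, 84→1.5
Mean rank = (1.5 + 1.5) / 2 = 1.50

1.50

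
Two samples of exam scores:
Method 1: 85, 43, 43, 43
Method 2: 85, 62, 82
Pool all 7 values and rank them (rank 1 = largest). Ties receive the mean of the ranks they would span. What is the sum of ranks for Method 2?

Sorted (descending): 85, 85, 82, 62, 43, 43, 43
The 2 values of 85 occupy positions 1–2 → average rank (1+2)/2 = 1.5.
The 3 values of 43 occupy positions 5–7 → average rank 6.
Method 2 values → pooled ranks: 85→1.5, 62→4, 82→3
Rank sum = 1.5 + 4 + 3 = 8.5

8.5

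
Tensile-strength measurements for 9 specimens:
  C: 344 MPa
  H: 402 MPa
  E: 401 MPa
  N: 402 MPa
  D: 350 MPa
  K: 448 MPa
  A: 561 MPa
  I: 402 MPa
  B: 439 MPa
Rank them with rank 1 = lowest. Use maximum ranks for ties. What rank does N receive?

6

Sorted (ascending): 344, 350, 401, 402, 402, 402, 439, 448, 561
The 3 values of 402 occupy positions 4–6 → each gets rank 6.
N has value 402 MPa → rank 6.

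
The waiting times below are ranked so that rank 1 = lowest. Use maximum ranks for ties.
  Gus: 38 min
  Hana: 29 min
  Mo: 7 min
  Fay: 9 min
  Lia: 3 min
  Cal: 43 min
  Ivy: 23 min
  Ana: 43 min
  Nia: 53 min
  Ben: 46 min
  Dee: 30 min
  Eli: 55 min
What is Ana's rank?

9

Sorted (ascending): 3, 7, 9, 23, 29, 30, 38, 43, 43, 46, 53, 55
The 2 values of 43 occupy positions 8–9 → each gets rank 9.
Ana has value 43 min → rank 9.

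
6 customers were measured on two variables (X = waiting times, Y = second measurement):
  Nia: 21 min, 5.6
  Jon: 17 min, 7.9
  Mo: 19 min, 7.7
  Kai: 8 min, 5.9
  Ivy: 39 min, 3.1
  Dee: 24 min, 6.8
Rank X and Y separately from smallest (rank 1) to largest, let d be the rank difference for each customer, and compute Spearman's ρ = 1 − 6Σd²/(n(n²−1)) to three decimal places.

-0.543

Ranks of variable 1: 4, 2, 3, 1, 6, 5
Ranks of variable 2: 2, 6, 5, 3, 1, 4
d = r₁ − r₂: 2, -4, -2, -2, 5, 1
d²: 4, 16, 4, 4, 25, 1; Σd² = 54
ρ = 1 − 6·54/(6·35) = 1 − 324/210 = -0.543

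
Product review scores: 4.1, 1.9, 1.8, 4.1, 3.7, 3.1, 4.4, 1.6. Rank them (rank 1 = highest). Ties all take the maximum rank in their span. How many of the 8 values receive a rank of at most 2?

Sorted (descending): 4.4, 4.1, 4.1, 3.7, 3.1, 1.9, 1.8, 1.6
The 2 values of 4.1 occupy positions 2–3 → each gets rank 3.
Ranks ≤ 2: {1} → 1 value.

1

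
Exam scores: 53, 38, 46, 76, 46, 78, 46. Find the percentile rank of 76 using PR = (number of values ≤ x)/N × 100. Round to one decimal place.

85.7

N = 7.
Strictly below 76: 5. Equal to 76: 1.
PR = 6/7 × 100 = 85.7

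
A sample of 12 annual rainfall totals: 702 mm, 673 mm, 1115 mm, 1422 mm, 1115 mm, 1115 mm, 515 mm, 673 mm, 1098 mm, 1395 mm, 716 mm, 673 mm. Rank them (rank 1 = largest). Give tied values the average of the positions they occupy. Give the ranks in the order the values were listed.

8, 10, 4, 1, 4, 4, 12, 10, 6, 2, 7, 10

Sorted (descending): 1422, 1395, 1115, 1115, 1115, 1098, 716, 702, 673, 673, 673, 515
The 3 values of 1115 occupy positions 3–5 → average rank 4.
The 3 values of 673 occupy positions 9–11 → average rank 10.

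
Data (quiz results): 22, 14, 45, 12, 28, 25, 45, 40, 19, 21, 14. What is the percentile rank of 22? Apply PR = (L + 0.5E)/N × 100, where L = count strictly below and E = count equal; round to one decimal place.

50.0

N = 11.
Strictly below 22: 5. Equal to 22: 1.
PR = (5 + 0.5·1)/11 × 100 = 50.0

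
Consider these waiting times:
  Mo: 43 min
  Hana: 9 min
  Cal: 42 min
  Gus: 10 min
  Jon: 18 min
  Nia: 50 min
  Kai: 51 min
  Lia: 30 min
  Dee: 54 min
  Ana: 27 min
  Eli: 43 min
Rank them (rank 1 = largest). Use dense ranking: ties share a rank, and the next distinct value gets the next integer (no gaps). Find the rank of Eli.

4

Sorted (descending): 54, 51, 50, 43, 43, 42, 30, 27, 18, 10, 9
The 2 values of 43 share dense rank 4.
Remaining distinct values take the next consecutive integers.
Eli has value 43 min → rank 4.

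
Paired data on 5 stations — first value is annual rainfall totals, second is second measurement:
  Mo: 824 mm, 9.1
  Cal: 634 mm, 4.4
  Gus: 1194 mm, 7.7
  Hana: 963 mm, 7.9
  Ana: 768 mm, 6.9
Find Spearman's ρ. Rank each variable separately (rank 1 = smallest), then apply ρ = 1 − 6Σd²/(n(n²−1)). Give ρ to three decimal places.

Ranks of variable 1: 3, 1, 5, 4, 2
Ranks of variable 2: 5, 1, 3, 4, 2
d = r₁ − r₂: -2, 0, 2, 0, 0
d²: 4, 0, 4, 0, 0; Σd² = 8
ρ = 1 − 6·8/(5·24) = 1 − 48/120 = 0.600

0.600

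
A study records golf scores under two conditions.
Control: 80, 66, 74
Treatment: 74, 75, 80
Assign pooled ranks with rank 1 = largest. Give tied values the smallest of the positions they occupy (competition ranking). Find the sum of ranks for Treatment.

8

Sorted (descending): 80, 80, 75, 74, 74, 66
The 2 values of 80 occupy positions 1–2 → each gets rank 1.
The 2 values of 74 occupy positions 4–5 → each gets rank 4.
Treatment values → pooled ranks: 74→4, 75→3, 80→1
Rank sum = 4 + 3 + 1 = 8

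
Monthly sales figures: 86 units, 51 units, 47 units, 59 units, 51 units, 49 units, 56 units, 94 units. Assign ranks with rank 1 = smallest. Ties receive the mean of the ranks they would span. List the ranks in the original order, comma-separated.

Sorted (ascending): 47, 49, 51, 51, 56, 59, 86, 94
The 2 values of 51 occupy positions 3–4 → average rank (3+4)/2 = 3.5.

7, 3.5, 1, 6, 3.5, 2, 5, 8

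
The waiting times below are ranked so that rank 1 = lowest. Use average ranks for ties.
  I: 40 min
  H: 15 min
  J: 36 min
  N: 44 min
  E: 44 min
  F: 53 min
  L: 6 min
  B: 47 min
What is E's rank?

5.5

Sorted (ascending): 6, 15, 36, 40, 44, 44, 47, 53
The 2 values of 44 occupy positions 5–6 → average rank (5+6)/2 = 5.5.
E has value 44 min → rank 5.5.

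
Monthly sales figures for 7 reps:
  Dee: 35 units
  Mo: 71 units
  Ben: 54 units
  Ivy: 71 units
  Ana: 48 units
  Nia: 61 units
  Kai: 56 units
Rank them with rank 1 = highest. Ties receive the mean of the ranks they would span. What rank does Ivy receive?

Sorted (descending): 71, 71, 61, 56, 54, 48, 35
The 2 values of 71 occupy positions 1–2 → average rank (1+2)/2 = 1.5.
Ivy has value 71 units → rank 1.5.

1.5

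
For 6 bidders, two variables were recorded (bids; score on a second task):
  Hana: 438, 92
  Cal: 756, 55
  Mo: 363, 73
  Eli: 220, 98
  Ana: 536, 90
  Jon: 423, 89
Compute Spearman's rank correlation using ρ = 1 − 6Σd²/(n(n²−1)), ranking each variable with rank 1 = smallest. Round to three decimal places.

-0.486

Ranks of variable 1: 4, 6, 2, 1, 5, 3
Ranks of variable 2: 5, 1, 2, 6, 4, 3
d = r₁ − r₂: -1, 5, 0, -5, 1, 0
d²: 1, 25, 0, 25, 1, 0; Σd² = 52
ρ = 1 − 6·52/(6·35) = 1 − 312/210 = -0.486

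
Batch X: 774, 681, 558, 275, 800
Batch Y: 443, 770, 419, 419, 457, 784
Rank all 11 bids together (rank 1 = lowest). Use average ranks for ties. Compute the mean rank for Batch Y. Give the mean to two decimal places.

Sorted (ascending): 275, 419, 419, 443, 457, 558, 681, 770, 774, 784, 800
The 2 values of 419 occupy positions 2–3 → average rank (2+3)/2 = 2.5.
Batch Y values → pooled ranks: 443→4, 770→8, 419→2.5, 419→2.5, 457→5, 784→10
Mean rank = (4 + 8 + 2.5 + 2.5 + 5 + 10) / 6 = 5.33

5.33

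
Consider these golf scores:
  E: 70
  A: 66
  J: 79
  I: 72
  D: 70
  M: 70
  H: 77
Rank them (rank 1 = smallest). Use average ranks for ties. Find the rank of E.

3

Sorted (ascending): 66, 70, 70, 70, 72, 77, 79
The 3 values of 70 occupy positions 2–4 → average rank 3.
E has value 70 → rank 3.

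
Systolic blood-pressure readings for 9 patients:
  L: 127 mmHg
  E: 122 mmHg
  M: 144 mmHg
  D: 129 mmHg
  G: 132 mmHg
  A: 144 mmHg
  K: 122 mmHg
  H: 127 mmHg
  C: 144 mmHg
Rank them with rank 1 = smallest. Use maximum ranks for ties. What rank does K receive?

Sorted (ascending): 122, 122, 127, 127, 129, 132, 144, 144, 144
The 2 values of 122 occupy positions 1–2 → each gets rank 2.
The 2 values of 127 occupy positions 3–4 → each gets rank 4.
The 3 values of 144 occupy positions 7–9 → each gets rank 9.
K has value 122 mmHg → rank 2.

2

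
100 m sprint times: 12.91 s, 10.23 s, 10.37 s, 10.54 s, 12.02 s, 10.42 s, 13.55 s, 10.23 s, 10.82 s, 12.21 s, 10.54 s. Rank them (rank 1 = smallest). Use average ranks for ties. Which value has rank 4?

10.42

Sorted (ascending): 10.23, 10.23, 10.37, 10.42, 10.54, 10.54, 10.82, 12.02, 12.21, 12.91, 13.55
The 2 values of 10.23 occupy positions 1–2 → average rank (1+2)/2 = 1.5.
The 2 values of 10.54 occupy positions 5–6 → average rank (5+6)/2 = 5.5.
Rank 4 → value 10.42.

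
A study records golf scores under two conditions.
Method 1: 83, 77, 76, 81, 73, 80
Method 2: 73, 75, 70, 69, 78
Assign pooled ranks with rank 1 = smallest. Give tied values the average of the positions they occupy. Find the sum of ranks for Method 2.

Sorted (ascending): 69, 70, 73, 73, 75, 76, 77, 78, 80, 81, 83
The 2 values of 73 occupy positions 3–4 → average rank (3+4)/2 = 3.5.
Method 2 values → pooled ranks: 73→3.5, 75→5, 70→2, 69→1, 78→8
Rank sum = 3.5 + 5 + 2 + 1 + 8 = 19.5

19.5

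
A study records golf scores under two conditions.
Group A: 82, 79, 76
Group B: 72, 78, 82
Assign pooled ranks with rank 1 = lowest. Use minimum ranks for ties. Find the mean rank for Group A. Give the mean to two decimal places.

3.67

Sorted (ascending): 72, 76, 78, 79, 82, 82
The 2 values of 82 occupy positions 5–6 → each gets rank 5.
Group A values → pooled ranks: 82→5, 79→4, 76→2
Mean rank = (5 + 4 + 2) / 3 = 3.67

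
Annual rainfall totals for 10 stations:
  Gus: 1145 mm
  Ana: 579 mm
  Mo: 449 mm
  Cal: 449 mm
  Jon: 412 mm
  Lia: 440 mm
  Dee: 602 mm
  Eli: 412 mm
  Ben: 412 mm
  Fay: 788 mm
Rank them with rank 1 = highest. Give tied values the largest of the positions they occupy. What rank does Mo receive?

6

Sorted (descending): 1145, 788, 602, 579, 449, 449, 440, 412, 412, 412
The 2 values of 449 occupy positions 5–6 → each gets rank 6.
The 3 values of 412 occupy positions 8–10 → each gets rank 10.
Mo has value 449 mm → rank 6.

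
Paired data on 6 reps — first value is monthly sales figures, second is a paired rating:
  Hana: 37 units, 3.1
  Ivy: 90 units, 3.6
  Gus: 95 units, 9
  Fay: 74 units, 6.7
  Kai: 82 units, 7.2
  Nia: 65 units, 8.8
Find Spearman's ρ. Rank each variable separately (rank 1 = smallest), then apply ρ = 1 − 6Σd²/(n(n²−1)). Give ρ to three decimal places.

0.486

Ranks of variable 1: 1, 5, 6, 3, 4, 2
Ranks of variable 2: 1, 2, 6, 3, 4, 5
d = r₁ − r₂: 0, 3, 0, 0, 0, -3
d²: 0, 9, 0, 0, 0, 9; Σd² = 18
ρ = 1 − 6·18/(6·35) = 1 − 108/210 = 0.486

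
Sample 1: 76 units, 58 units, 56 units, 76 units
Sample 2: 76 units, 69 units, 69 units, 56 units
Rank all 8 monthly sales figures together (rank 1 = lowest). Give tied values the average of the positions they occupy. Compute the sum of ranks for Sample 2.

17.5

Sorted (ascending): 56, 56, 58, 69, 69, 76, 76, 76
The 2 values of 56 occupy positions 1–2 → average rank (1+2)/2 = 1.5.
The 2 values of 69 occupy positions 4–5 → average rank (4+5)/2 = 4.5.
The 3 values of 76 occupy positions 6–8 → average rank 7.
Sample 2 values → pooled ranks: 76→7, 69→4.5, 69→4.5, 56→1.5
Rank sum = 7 + 4.5 + 4.5 + 1.5 = 17.5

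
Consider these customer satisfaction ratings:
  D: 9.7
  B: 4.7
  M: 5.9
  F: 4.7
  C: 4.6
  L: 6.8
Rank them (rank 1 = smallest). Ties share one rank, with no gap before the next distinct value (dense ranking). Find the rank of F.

Sorted (ascending): 4.6, 4.7, 4.7, 5.9, 6.8, 9.7
The 2 values of 4.7 share dense rank 2.
Remaining distinct values take the next consecutive integers.
F has value 4.7 → rank 2.

2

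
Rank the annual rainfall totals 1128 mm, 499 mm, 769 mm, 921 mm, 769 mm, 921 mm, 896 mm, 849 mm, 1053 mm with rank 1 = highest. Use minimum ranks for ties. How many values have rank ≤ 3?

4

Sorted (descending): 1128, 1053, 921, 921, 896, 849, 769, 769, 499
The 2 values of 921 occupy positions 3–4 → each gets rank 3.
The 2 values of 769 occupy positions 7–8 → each gets rank 7.
Ranks ≤ 3: {1, 2, 3, 3} → 4 values.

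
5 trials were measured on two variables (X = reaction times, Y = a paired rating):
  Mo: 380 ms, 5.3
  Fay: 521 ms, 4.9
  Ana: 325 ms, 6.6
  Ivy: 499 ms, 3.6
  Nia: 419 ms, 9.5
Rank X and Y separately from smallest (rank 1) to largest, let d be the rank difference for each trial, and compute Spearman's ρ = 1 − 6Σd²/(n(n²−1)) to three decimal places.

Ranks of variable 1: 2, 5, 1, 4, 3
Ranks of variable 2: 3, 2, 4, 1, 5
d = r₁ − r₂: -1, 3, -3, 3, -2
d²: 1, 9, 9, 9, 4; Σd² = 32
ρ = 1 − 6·32/(5·24) = 1 − 192/120 = -0.600

-0.600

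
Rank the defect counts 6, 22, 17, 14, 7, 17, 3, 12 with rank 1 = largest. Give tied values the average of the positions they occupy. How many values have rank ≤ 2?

Sorted (descending): 22, 17, 17, 14, 12, 7, 6, 3
The 2 values of 17 occupy positions 2–3 → average rank (2+3)/2 = 2.5.
Ranks ≤ 2: {1} → 1 value.

1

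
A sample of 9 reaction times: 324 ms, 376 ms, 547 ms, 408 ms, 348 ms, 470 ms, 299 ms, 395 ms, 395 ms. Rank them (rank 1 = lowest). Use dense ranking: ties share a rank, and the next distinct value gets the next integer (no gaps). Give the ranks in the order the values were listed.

Sorted (ascending): 299, 324, 348, 376, 395, 395, 408, 470, 547
The 2 values of 395 share dense rank 5.
Remaining distinct values take the next consecutive integers.

2, 4, 8, 6, 3, 7, 1, 5, 5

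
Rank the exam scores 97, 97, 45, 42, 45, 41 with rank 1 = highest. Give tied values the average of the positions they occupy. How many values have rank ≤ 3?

Sorted (descending): 97, 97, 45, 45, 42, 41
The 2 values of 97 occupy positions 1–2 → average rank (1+2)/2 = 1.5.
The 2 values of 45 occupy positions 3–4 → average rank (3+4)/2 = 3.5.
Ranks ≤ 3: {1.5, 1.5} → 2 values.

2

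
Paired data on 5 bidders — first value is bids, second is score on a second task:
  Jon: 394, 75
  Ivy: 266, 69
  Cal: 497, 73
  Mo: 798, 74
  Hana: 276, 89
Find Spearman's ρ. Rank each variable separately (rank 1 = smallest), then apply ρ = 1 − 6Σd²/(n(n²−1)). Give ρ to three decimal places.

0.100

Ranks of variable 1: 3, 1, 4, 5, 2
Ranks of variable 2: 4, 1, 2, 3, 5
d = r₁ − r₂: -1, 0, 2, 2, -3
d²: 1, 0, 4, 4, 9; Σd² = 18
ρ = 1 − 6·18/(5·24) = 1 − 108/120 = 0.100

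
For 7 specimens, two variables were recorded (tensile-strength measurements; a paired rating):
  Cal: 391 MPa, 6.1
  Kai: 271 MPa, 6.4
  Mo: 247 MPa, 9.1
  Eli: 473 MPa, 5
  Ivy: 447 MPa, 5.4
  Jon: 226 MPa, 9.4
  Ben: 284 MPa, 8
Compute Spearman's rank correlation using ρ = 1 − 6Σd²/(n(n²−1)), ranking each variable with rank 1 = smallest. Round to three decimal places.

-0.964

Ranks of variable 1: 5, 3, 2, 7, 6, 1, 4
Ranks of variable 2: 3, 4, 6, 1, 2, 7, 5
d = r₁ − r₂: 2, -1, -4, 6, 4, -6, -1
d²: 4, 1, 16, 36, 16, 36, 1; Σd² = 110
ρ = 1 − 6·110/(7·48) = 1 − 660/336 = -0.964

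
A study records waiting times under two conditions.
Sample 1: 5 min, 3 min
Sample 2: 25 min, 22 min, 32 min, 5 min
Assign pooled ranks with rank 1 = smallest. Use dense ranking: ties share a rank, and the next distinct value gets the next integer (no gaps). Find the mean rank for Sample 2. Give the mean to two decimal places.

Sorted (ascending): 3, 5, 5, 22, 25, 32
The 2 values of 5 share dense rank 2.
Remaining distinct values take the next consecutive integers.
Sample 2 values → pooled ranks: 25→4, 22→3, 32→5, 5→2
Mean rank = (4 + 3 + 5 + 2) / 4 = 3.50

3.50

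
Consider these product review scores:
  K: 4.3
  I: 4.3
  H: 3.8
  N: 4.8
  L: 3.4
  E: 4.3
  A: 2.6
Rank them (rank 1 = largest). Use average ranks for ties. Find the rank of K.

3

Sorted (descending): 4.8, 4.3, 4.3, 4.3, 3.8, 3.4, 2.6
The 3 values of 4.3 occupy positions 2–4 → average rank 3.
K has value 4.3 → rank 3.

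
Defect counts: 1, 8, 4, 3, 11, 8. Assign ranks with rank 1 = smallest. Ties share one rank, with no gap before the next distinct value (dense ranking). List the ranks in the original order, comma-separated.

Sorted (ascending): 1, 3, 4, 8, 8, 11
The 2 values of 8 share dense rank 4.
Remaining distinct values take the next consecutive integers.

1, 4, 3, 2, 5, 4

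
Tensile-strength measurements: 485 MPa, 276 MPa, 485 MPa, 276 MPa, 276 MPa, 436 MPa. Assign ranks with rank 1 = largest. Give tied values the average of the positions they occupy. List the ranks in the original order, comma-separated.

Sorted (descending): 485, 485, 436, 276, 276, 276
The 2 values of 485 occupy positions 1–2 → average rank (1+2)/2 = 1.5.
The 3 values of 276 occupy positions 4–6 → average rank 5.

1.5, 5, 1.5, 5, 5, 3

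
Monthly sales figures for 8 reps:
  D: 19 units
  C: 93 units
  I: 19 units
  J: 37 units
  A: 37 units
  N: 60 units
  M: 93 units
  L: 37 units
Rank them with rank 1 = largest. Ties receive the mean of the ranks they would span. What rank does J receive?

Sorted (descending): 93, 93, 60, 37, 37, 37, 19, 19
The 2 values of 93 occupy positions 1–2 → average rank (1+2)/2 = 1.5.
The 3 values of 37 occupy positions 4–6 → average rank 5.
The 2 values of 19 occupy positions 7–8 → average rank (7+8)/2 = 7.5.
J has value 37 units → rank 5.

5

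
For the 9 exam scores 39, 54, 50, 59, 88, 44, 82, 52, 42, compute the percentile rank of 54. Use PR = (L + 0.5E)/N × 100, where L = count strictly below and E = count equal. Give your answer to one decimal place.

N = 9.
Strictly below 54: 5. Equal to 54: 1.
PR = (5 + 0.5·1)/9 × 100 = 61.1

61.1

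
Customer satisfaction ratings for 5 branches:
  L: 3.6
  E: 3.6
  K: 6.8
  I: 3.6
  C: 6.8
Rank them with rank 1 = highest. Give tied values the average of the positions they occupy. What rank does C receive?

Sorted (descending): 6.8, 6.8, 3.6, 3.6, 3.6
The 2 values of 6.8 occupy positions 1–2 → average rank (1+2)/2 = 1.5.
The 3 values of 3.6 occupy positions 3–5 → average rank 4.
C has value 6.8 → rank 1.5.

1.5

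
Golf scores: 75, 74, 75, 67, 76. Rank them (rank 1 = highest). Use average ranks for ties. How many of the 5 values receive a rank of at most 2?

1

Sorted (descending): 76, 75, 75, 74, 67
The 2 values of 75 occupy positions 2–3 → average rank (2+3)/2 = 2.5.
Ranks ≤ 2: {1} → 1 value.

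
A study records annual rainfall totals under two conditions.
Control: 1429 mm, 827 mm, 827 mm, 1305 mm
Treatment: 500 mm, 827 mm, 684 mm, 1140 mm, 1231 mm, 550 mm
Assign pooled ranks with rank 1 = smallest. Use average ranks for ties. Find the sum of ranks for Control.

Sorted (ascending): 500, 550, 684, 827, 827, 827, 1140, 1231, 1305, 1429
The 3 values of 827 occupy positions 4–6 → average rank 5.
Control values → pooled ranks: 1429→10, 827→5, 827→5, 1305→9
Rank sum = 10 + 5 + 5 + 9 = 29

29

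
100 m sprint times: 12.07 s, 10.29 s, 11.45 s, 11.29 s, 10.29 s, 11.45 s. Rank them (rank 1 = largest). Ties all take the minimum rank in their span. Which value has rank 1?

12.07

Sorted (descending): 12.07, 11.45, 11.45, 11.29, 10.29, 10.29
The 2 values of 11.45 occupy positions 2–3 → each gets rank 2.
The 2 values of 10.29 occupy positions 5–6 → each gets rank 5.
Rank 1 → value 12.07.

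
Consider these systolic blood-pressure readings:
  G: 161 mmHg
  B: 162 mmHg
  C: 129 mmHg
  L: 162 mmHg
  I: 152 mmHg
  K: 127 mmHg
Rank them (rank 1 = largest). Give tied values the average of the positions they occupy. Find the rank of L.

Sorted (descending): 162, 162, 161, 152, 129, 127
The 2 values of 162 occupy positions 1–2 → average rank (1+2)/2 = 1.5.
L has value 162 mmHg → rank 1.5.

1.5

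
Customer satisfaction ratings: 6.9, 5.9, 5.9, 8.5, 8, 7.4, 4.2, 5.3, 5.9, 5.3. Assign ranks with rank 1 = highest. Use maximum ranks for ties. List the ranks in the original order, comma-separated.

4, 7, 7, 1, 2, 3, 10, 9, 7, 9

Sorted (descending): 8.5, 8, 7.4, 6.9, 5.9, 5.9, 5.9, 5.3, 5.3, 4.2
The 3 values of 5.9 occupy positions 5–7 → each gets rank 7.
The 2 values of 5.3 occupy positions 8–9 → each gets rank 9.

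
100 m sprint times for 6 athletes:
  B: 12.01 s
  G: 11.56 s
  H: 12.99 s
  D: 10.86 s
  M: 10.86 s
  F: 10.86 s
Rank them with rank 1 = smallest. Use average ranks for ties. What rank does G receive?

4

Sorted (ascending): 10.86, 10.86, 10.86, 11.56, 12.01, 12.99
The 3 values of 10.86 occupy positions 1–3 → average rank 2.
G has value 11.56 s → rank 4.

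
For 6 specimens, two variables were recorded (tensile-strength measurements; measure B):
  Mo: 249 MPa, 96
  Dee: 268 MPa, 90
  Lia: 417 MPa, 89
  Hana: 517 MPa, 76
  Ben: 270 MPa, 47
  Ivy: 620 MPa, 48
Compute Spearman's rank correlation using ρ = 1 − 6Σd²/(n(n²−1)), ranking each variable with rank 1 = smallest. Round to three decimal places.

-0.657

Ranks of variable 1: 1, 2, 4, 5, 3, 6
Ranks of variable 2: 6, 5, 4, 3, 1, 2
d = r₁ − r₂: -5, -3, 0, 2, 2, 4
d²: 25, 9, 0, 4, 4, 16; Σd² = 58
ρ = 1 − 6·58/(6·35) = 1 − 348/210 = -0.657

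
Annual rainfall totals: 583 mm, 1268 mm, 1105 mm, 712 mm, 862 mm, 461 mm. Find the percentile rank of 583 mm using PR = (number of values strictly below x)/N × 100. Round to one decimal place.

N = 6.
Strictly below 583: 1. Equal to 583: 1.
PR = 1/6 × 100 = 16.7

16.7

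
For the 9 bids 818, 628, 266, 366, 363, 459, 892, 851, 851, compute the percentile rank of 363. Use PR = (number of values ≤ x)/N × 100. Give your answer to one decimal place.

N = 9.
Strictly below 363: 1. Equal to 363: 1.
PR = 2/9 × 100 = 22.2

22.2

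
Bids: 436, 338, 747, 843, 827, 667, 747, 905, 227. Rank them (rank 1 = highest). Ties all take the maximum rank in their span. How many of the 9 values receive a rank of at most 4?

Sorted (descending): 905, 843, 827, 747, 747, 667, 436, 338, 227
The 2 values of 747 occupy positions 4–5 → each gets rank 5.
Ranks ≤ 4: {1, 2, 3} → 3 values.

3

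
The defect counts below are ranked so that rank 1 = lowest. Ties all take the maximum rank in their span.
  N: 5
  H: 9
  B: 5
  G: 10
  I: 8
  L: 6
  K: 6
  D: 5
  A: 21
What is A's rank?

Sorted (ascending): 5, 5, 5, 6, 6, 8, 9, 10, 21
The 3 values of 5 occupy positions 1–3 → each gets rank 3.
The 2 values of 6 occupy positions 4–5 → each gets rank 5.
A has value 21 → rank 9.

9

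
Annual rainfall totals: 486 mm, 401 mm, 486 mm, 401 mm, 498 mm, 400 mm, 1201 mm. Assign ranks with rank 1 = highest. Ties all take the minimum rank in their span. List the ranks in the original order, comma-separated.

Sorted (descending): 1201, 498, 486, 486, 401, 401, 400
The 2 values of 486 occupy positions 3–4 → each gets rank 3.
The 2 values of 401 occupy positions 5–6 → each gets rank 5.

3, 5, 3, 5, 2, 7, 1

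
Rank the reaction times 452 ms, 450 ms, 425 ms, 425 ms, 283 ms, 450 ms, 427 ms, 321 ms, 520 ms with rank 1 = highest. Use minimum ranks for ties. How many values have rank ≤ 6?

7

Sorted (descending): 520, 452, 450, 450, 427, 425, 425, 321, 283
The 2 values of 450 occupy positions 3–4 → each gets rank 3.
The 2 values of 425 occupy positions 6–7 → each gets rank 6.
Ranks ≤ 6: {1, 2, 3, 3, 5, 6, 6} → 7 values.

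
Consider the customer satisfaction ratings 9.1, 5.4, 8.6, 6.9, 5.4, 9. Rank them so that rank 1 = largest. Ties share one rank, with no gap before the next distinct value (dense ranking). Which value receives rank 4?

Sorted (descending): 9.1, 9, 8.6, 6.9, 5.4, 5.4
The 2 values of 5.4 share dense rank 5.
Remaining distinct values take the next consecutive integers.
Rank 4 → value 6.9.

6.9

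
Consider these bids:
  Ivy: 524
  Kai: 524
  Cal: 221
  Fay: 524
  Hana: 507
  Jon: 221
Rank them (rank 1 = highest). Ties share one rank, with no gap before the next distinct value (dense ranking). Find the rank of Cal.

Sorted (descending): 524, 524, 524, 507, 221, 221
The 3 values of 524 share dense rank 1.
The 2 values of 221 share dense rank 3.
Remaining distinct values take the next consecutive integers.
Cal has value 221 → rank 3.

3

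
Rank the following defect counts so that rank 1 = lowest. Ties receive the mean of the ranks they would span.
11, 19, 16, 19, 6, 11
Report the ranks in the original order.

2.5, 5.5, 4, 5.5, 1, 2.5

Sorted (ascending): 6, 11, 11, 16, 19, 19
The 2 values of 11 occupy positions 2–3 → average rank (2+3)/2 = 2.5.
The 2 values of 19 occupy positions 5–6 → average rank (5+6)/2 = 5.5.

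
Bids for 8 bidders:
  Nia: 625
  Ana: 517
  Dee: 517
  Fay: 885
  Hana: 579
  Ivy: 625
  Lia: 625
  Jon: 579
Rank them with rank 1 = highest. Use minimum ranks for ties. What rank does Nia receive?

Sorted (descending): 885, 625, 625, 625, 579, 579, 517, 517
The 3 values of 625 occupy positions 2–4 → each gets rank 2.
The 2 values of 579 occupy positions 5–6 → each gets rank 5.
The 2 values of 517 occupy positions 7–8 → each gets rank 7.
Nia has value 625 → rank 2.

2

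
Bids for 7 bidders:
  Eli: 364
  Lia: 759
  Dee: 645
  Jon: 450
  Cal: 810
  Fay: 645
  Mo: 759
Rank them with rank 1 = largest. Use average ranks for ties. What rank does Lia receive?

Sorted (descending): 810, 759, 759, 645, 645, 450, 364
The 2 values of 759 occupy positions 2–3 → average rank (2+3)/2 = 2.5.
The 2 values of 645 occupy positions 4–5 → average rank (4+5)/2 = 4.5.
Lia has value 759 → rank 2.5.

2.5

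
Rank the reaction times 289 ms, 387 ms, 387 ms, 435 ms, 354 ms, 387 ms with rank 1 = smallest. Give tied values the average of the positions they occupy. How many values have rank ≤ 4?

5

Sorted (ascending): 289, 354, 387, 387, 387, 435
The 3 values of 387 occupy positions 3–5 → average rank 4.
Ranks ≤ 4: {1, 2, 4, 4, 4} → 5 values.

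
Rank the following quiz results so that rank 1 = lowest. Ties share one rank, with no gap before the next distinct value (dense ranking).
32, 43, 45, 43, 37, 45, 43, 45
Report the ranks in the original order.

Sorted (ascending): 32, 37, 43, 43, 43, 45, 45, 45
The 3 values of 43 share dense rank 3.
The 3 values of 45 share dense rank 4.
Remaining distinct values take the next consecutive integers.

1, 3, 4, 3, 2, 4, 3, 4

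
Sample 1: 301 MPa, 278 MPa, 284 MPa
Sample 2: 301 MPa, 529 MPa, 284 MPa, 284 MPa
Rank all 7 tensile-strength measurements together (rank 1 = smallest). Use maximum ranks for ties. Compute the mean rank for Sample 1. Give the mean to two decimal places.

3.67

Sorted (ascending): 278, 284, 284, 284, 301, 301, 529
The 3 values of 284 occupy positions 2–4 → each gets rank 4.
The 2 values of 301 occupy positions 5–6 → each gets rank 6.
Sample 1 values → pooled ranks: 301→6, 278→1, 284→4
Mean rank = (6 + 1 + 4) / 3 = 3.67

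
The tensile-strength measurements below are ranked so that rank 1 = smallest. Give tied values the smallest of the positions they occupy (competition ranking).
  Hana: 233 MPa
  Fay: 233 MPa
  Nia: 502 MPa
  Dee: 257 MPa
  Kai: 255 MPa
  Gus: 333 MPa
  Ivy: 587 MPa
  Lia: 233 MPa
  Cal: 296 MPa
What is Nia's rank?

8

Sorted (ascending): 233, 233, 233, 255, 257, 296, 333, 502, 587
The 3 values of 233 occupy positions 1–3 → each gets rank 1.
Nia has value 502 MPa → rank 8.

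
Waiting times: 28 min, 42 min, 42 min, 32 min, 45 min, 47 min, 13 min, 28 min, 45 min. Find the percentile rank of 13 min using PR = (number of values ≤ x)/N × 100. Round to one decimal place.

N = 9.
Strictly below 13: 0. Equal to 13: 1.
PR = 1/9 × 100 = 11.1

11.1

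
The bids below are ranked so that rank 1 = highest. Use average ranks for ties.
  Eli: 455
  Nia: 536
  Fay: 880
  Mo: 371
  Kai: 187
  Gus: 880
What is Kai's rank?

Sorted (descending): 880, 880, 536, 455, 371, 187
The 2 values of 880 occupy positions 1–2 → average rank (1+2)/2 = 1.5.
Kai has value 187 → rank 6.

6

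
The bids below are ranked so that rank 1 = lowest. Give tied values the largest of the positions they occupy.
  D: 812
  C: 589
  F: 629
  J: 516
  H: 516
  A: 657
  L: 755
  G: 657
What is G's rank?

6

Sorted (ascending): 516, 516, 589, 629, 657, 657, 755, 812
The 2 values of 516 occupy positions 1–2 → each gets rank 2.
The 2 values of 657 occupy positions 5–6 → each gets rank 6.
G has value 657 → rank 6.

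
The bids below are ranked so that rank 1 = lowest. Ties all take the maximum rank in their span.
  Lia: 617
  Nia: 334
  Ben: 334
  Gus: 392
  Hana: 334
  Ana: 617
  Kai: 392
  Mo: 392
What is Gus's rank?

6

Sorted (ascending): 334, 334, 334, 392, 392, 392, 617, 617
The 3 values of 334 occupy positions 1–3 → each gets rank 3.
The 3 values of 392 occupy positions 4–6 → each gets rank 6.
The 2 values of 617 occupy positions 7–8 → each gets rank 8.
Gus has value 392 → rank 6.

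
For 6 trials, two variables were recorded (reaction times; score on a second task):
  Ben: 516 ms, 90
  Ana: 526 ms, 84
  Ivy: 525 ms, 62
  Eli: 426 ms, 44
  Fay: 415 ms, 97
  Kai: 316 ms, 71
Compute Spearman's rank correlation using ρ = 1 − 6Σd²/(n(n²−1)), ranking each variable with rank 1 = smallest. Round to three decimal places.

-0.086

Ranks of variable 1: 4, 6, 5, 3, 2, 1
Ranks of variable 2: 5, 4, 2, 1, 6, 3
d = r₁ − r₂: -1, 2, 3, 2, -4, -2
d²: 1, 4, 9, 4, 16, 4; Σd² = 38
ρ = 1 − 6·38/(6·35) = 1 − 228/210 = -0.086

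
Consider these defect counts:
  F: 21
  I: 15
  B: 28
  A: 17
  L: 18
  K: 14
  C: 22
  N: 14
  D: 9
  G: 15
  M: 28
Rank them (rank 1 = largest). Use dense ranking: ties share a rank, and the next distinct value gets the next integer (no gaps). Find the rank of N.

Sorted (descending): 28, 28, 22, 21, 18, 17, 15, 15, 14, 14, 9
The 2 values of 28 share dense rank 1.
The 2 values of 15 share dense rank 6.
The 2 values of 14 share dense rank 7.
Remaining distinct values take the next consecutive integers.
N has value 14 → rank 7.

7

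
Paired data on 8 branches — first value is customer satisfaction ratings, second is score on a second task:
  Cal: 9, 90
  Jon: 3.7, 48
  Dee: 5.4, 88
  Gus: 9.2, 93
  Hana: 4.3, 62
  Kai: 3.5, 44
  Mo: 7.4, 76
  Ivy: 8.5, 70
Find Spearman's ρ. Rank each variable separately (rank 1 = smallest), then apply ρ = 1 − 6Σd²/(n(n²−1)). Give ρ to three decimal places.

0.905

Ranks of variable 1: 7, 2, 4, 8, 3, 1, 5, 6
Ranks of variable 2: 7, 2, 6, 8, 3, 1, 5, 4
d = r₁ − r₂: 0, 0, -2, 0, 0, 0, 0, 2
d²: 0, 0, 4, 0, 0, 0, 0, 4; Σd² = 8
ρ = 1 − 6·8/(8·63) = 1 − 48/504 = 0.905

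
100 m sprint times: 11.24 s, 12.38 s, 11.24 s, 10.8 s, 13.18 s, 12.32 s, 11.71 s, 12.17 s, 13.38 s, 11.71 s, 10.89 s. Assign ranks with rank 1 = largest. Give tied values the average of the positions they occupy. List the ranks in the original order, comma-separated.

Sorted (descending): 13.38, 13.18, 12.38, 12.32, 12.17, 11.71, 11.71, 11.24, 11.24, 10.89, 10.8
The 2 values of 11.71 occupy positions 6–7 → average rank (6+7)/2 = 6.5.
The 2 values of 11.24 occupy positions 8–9 → average rank (8+9)/2 = 8.5.

8.5, 3, 8.5, 11, 2, 4, 6.5, 5, 1, 6.5, 10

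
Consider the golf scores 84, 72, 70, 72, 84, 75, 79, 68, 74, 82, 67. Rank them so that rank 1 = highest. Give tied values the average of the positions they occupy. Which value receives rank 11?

67

Sorted (descending): 84, 84, 82, 79, 75, 74, 72, 72, 70, 68, 67
The 2 values of 84 occupy positions 1–2 → average rank (1+2)/2 = 1.5.
The 2 values of 72 occupy positions 7–8 → average rank (7+8)/2 = 7.5.
Rank 11 → value 67.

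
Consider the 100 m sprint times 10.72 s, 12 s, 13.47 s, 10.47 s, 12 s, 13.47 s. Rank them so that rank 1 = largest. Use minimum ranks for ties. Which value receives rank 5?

Sorted (descending): 13.47, 13.47, 12, 12, 10.72, 10.47
The 2 values of 13.47 occupy positions 1–2 → each gets rank 1.
The 2 values of 12 occupy positions 3–4 → each gets rank 3.
Rank 5 → value 10.72.

10.72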